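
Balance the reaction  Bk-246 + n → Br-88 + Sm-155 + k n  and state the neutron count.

Conserve mass number: 247 = 88 + 155 + k, so k = 247 − 243 = 4.
Check atomic number: 97 = 35 + 62 + 0 = 97. ✓

4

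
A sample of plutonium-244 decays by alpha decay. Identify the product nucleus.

Alpha decay: mass number changes by -4, atomic number by -2.
A: 244 − 4 = 240; Z: 94 − 2 = 92.
Z = 92 is uranium, so the daughter is uranium-240.

U-240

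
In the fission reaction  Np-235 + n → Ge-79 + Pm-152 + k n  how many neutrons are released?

Conserve mass number: 236 = 79 + 152 + k, so k = 236 − 231 = 5.
Check atomic number: 93 = 32 + 61 + 0 = 93. ✓

5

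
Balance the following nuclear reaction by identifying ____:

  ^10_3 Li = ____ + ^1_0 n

Conserve mass number: 10 = A + 1, so A = 9.
Conserve atomic number: 3 = Z + 0, so Z = 3.
Z = 3 is lithium, so the species is ^9_3 Li.

Li-9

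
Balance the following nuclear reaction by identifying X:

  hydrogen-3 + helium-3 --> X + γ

Conserve mass number: 3 + 3 = A + 0, so A = 6.
Conserve atomic number: 1 + 2 = Z + 0, so Z = 3.
Z = 3 is lithium, so the species is lithium-6.

Li-6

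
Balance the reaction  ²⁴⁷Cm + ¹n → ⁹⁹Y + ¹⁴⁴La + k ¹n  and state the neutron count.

Conserve mass number: 248 = 99 + 144 + k, so k = 248 − 243 = 5.
Check atomic number: 96 = 39 + 57 + 0 = 96. ✓

5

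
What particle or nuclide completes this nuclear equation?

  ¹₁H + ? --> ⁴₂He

triton

Conserve mass number: 1 + A = 4, so A = 3.
Conserve atomic number: 1 + Z = 2, so Z = 1.
A = 3 and Z = 1 is ³₁H — a triton.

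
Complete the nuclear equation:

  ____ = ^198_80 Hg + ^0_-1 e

Au-198

Conserve mass number: A = 198 + 0, so A = 198.
Conserve atomic number: Z = 80 − 1, so Z = 79.
Z = 79 is gold, so the species is ^198_79 Au.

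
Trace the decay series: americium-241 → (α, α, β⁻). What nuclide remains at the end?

Start: (A, Z) = (241, 95).
After α: (237, 93).
After α: (233, 91).
After β⁻: (233, 92).
Z = 92 is uranium.

U-233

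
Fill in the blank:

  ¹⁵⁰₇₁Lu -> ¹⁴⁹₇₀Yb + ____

proton

Conserve mass number: 150 = 149 + A, so A = 1.
Conserve atomic number: 71 = 70 + Z, so Z = 1.
A = 1 and Z = 1 is ¹₁H — a proton.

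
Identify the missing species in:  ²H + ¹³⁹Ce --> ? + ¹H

Ce-140

Conserve mass number: 2 + 139 = A + 1, so A = 140.
Conserve atomic number: 1 + 58 = Z + 1, so Z = 58.
Z = 58 is cerium, so the species is ¹⁴⁰Ce.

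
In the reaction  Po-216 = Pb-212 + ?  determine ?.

Conserve mass number: 216 = 212 + A, so A = 4.
Conserve atomic number: 84 = 82 + Z, so Z = 2.
A = 4 and Z = 2 is He-4 — an alpha particle.

alpha particle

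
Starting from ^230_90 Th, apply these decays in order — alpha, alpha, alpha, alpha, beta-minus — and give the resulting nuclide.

Start: (A, Z) = (230, 90).
After α: (226, 88).
After α: (222, 86).
After α: (218, 84).
After α: (214, 82).
After β⁻: (214, 83).
Z = 83 is bismuth.

Bi-214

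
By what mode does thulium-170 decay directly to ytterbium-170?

beta-minus decay

ΔA = 170 − 170 = 0; ΔZ = 70 − 69 = +1.
A is unchanged and Z rises by 1 — a neutron has become a proton (β⁻ decay).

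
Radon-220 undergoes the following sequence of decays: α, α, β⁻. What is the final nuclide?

Bi-212

Start: (A, Z) = (220, 86).
After α: (216, 84).
After α: (212, 82).
After β⁻: (212, 83).
Z = 83 is bismuth.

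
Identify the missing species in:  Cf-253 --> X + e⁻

Es-253

Conserve mass number: 253 = A + 0, so A = 253.
Conserve atomic number: 98 = Z − 1, so Z = 99.
Z = 99 is einsteinium, so the species is Es-253.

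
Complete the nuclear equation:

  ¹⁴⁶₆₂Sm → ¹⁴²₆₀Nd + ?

Conserve mass number: 146 = 142 + A, so A = 4.
Conserve atomic number: 62 = 60 + Z, so Z = 2.
A = 4 and Z = 2 is ⁴₂He — an alpha particle.

alpha particle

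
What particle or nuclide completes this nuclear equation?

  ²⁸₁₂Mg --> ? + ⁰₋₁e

Al-28

Conserve mass number: 28 = A + 0, so A = 28.
Conserve atomic number: 12 = Z − 1, so Z = 13.
Z = 13 is aluminium, so the species is ²⁸₁₃Al.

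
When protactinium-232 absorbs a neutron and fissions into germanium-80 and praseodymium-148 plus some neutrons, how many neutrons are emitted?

Conserve mass number: 233 = 80 + 148 + k, so k = 233 − 228 = 5.
Check atomic number: 91 = 32 + 59 + 0 = 91. ✓

5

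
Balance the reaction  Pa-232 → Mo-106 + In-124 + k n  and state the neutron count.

Conserve mass number: 232 = 106 + 124 + k, so k = 232 − 230 = 2.
Check atomic number: 91 = 42 + 49 + 0 = 91. ✓

2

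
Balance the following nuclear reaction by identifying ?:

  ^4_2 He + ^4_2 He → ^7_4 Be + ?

Conserve mass number: 4 + 4 = 7 + A, so A = 1.
Conserve atomic number: 2 + 2 = 4 + Z, so Z = 0.
A = 1 and Z = 0 is ^1_0 n — a neutron.

neutron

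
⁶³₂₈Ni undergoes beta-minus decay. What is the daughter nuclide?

Beta-minus decay: mass number changes by +0, atomic number by +1.
A: 63 = 63; Z: 28 + 1 = 29.
Z = 29 is copper, so the daughter is ⁶³₂₉Cu.

Cu-63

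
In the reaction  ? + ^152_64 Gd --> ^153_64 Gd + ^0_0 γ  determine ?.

neutron

Conserve mass number: A + 152 = 153 + 0, so A = 1.
Conserve atomic number: Z + 64 = 64 + 0, so Z = 0.
A = 1 and Z = 0 is ^1_0 n — a neutron.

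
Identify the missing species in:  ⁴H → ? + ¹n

Conserve mass number: 4 = A + 1, so A = 3.
Conserve atomic number: 1 = Z + 0, so Z = 1.
A = 3 and Z = 1 is ³H — a triton.

H-3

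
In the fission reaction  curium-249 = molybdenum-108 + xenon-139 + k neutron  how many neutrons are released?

2

Conserve mass number: 249 = 108 + 139 + k, so k = 249 − 247 = 2.
Check atomic number: 96 = 42 + 54 + 0 = 96. ✓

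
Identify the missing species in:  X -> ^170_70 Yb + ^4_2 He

Conserve mass number: A = 170 + 4, so A = 174.
Conserve atomic number: Z = 70 + 2, so Z = 72.
Z = 72 is hafnium, so the species is ^174_72 Hf.

Hf-174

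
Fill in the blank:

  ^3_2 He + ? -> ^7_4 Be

Conserve mass number: 3 + A = 7, so A = 4.
Conserve atomic number: 2 + Z = 4, so Z = 2.
A = 4 and Z = 2 is ^4_2 He — an alpha particle.

alpha particle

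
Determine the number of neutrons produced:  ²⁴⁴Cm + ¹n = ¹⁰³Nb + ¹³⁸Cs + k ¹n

4

Conserve mass number: 245 = 103 + 138 + k, so k = 245 − 241 = 4.
Check atomic number: 96 = 41 + 55 + 0 = 96. ✓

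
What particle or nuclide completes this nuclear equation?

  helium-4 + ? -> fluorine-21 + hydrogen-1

O-18

Conserve mass number: 4 + A = 21 + 1, so A = 18.
Conserve atomic number: 2 + Z = 9 + 1, so Z = 8.
Z = 8 is oxygen, so the species is oxygen-18.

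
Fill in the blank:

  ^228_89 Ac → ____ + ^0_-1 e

Th-228

Conserve mass number: 228 = A + 0, so A = 228.
Conserve atomic number: 89 = Z − 1, so Z = 90.
Z = 90 is thorium, so the species is ^228_90 Th.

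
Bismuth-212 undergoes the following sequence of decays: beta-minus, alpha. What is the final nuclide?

Start: (A, Z) = (212, 83).
After β⁻: (212, 84).
After α: (208, 82).
Z = 82 is lead.

Pb-208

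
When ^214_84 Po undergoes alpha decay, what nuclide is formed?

Pb-210

Alpha decay: mass number changes by -4, atomic number by -2.
A: 214 − 4 = 210; Z: 84 − 2 = 82.
Z = 82 is lead, so the daughter is ^210_82 Pb.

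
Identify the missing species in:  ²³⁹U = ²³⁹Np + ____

beta-minus particle

Conserve mass number: 239 = 239 + A, so A = 0.
Conserve atomic number: 92 = 93 + Z, so Z = -1.
A = 0 and Z = -1 is e⁻ — a beta-minus particle.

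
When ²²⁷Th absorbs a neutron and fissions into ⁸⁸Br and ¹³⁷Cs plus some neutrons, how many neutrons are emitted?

Conserve mass number: 228 = 88 + 137 + k, so k = 228 − 225 = 3.
Check atomic number: 90 = 35 + 55 + 0 = 90. ✓

3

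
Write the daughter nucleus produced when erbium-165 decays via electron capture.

Ho-165

Electron capture: mass number changes by +0, atomic number by -1.
A: 165 = 165; Z: 68 − 1 = 67.
Z = 67 is holmium, so the daughter is holmium-165.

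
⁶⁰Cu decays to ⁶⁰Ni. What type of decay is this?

ΔA = 60 − 60 = 0; ΔZ = 28 − 29 = -1.
A is unchanged and Z drops by 1 — a proton has become a neutron (β⁺ emission or electron capture).

beta-plus decay or electron capture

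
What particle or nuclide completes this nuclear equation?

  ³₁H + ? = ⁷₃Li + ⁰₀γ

Conserve mass number: 3 + A = 7 + 0, so A = 4.
Conserve atomic number: 1 + Z = 3 + 0, so Z = 2.
A = 4 and Z = 2 is ⁴₂He — an alpha particle.

alpha particle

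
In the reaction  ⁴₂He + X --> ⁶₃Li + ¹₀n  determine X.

triton

Conserve mass number: 4 + A = 6 + 1, so A = 3.
Conserve atomic number: 2 + Z = 3 + 0, so Z = 1.
A = 3 and Z = 1 is ³₁H — a triton.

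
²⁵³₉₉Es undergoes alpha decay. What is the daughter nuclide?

Bk-249

Alpha decay: mass number changes by -4, atomic number by -2.
A: 253 − 4 = 249; Z: 99 − 2 = 97.
Z = 97 is berkelium, so the daughter is ²⁴⁹₉₇Bk.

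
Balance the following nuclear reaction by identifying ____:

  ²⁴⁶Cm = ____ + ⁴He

Conserve mass number: 246 = A + 4, so A = 242.
Conserve atomic number: 96 = Z + 2, so Z = 94.
Z = 94 is plutonium, so the species is ²⁴²Pu.

Pu-242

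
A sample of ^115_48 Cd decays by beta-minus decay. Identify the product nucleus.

In-115

Beta-minus decay: mass number changes by +0, atomic number by +1.
A: 115 = 115; Z: 48 + 1 = 49.
Z = 49 is indium, so the daughter is ^115_49 In.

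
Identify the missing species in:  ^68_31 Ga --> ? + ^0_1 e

Zn-68

Conserve mass number: 68 = A + 0, so A = 68.
Conserve atomic number: 31 = Z + 1, so Z = 30.
Z = 30 is zinc, so the species is ^68_30 Zn.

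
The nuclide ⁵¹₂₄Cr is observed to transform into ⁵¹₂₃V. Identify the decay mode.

beta-plus decay or electron capture

ΔA = 51 − 51 = 0; ΔZ = 23 − 24 = -1.
A is unchanged and Z drops by 1 — a proton has become a neutron (β⁺ emission or electron capture).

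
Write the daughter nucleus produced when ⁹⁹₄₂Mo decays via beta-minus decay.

Tc-99

Beta-minus decay: mass number changes by +0, atomic number by +1.
A: 99 = 99; Z: 42 + 1 = 43.
Z = 43 is technetium, so the daughter is ⁹⁹₄₃Tc.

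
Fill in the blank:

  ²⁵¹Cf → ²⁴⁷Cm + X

alpha particle

Conserve mass number: 251 = 247 + A, so A = 4.
Conserve atomic number: 98 = 96 + Z, so Z = 2.
A = 4 and Z = 2 is ⁴He — an alpha particle.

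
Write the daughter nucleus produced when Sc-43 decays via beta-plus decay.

Ca-43

Beta-plus decay: mass number changes by +0, atomic number by -1.
A: 43 = 43; Z: 21 − 1 = 20.
Z = 20 is calcium, so the daughter is Ca-43.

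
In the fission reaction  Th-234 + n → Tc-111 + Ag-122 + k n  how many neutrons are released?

Conserve mass number: 235 = 111 + 122 + k, so k = 235 − 233 = 2.
Check atomic number: 90 = 43 + 47 + 0 = 90. ✓

2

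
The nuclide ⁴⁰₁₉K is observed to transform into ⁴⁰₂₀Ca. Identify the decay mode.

beta-minus decay

ΔA = 40 − 40 = 0; ΔZ = 20 − 19 = +1.
A is unchanged and Z rises by 1 — a neutron has become a proton (β⁻ decay).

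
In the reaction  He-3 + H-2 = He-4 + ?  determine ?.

proton

Conserve mass number: 3 + 2 = 4 + A, so A = 1.
Conserve atomic number: 2 + 1 = 2 + Z, so Z = 1.
A = 1 and Z = 1 is H-1 — a proton.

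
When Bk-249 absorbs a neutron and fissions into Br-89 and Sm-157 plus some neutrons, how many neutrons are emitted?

Conserve mass number: 250 = 89 + 157 + k, so k = 250 − 246 = 4.
Check atomic number: 97 = 35 + 62 + 0 = 97. ✓

4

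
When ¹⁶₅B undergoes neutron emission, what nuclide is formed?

Neutron emission: mass number changes by -1, atomic number by +0.
A: 16 − 1 = 15; Z: 5 = 5.
Z = 5 is boron, so the daughter is ¹⁵₅B.

B-15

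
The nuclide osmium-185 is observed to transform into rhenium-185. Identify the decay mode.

beta-plus decay or electron capture

ΔA = 185 − 185 = 0; ΔZ = 75 − 76 = -1.
A is unchanged and Z drops by 1 — a proton has become a neutron (β⁺ emission or electron capture).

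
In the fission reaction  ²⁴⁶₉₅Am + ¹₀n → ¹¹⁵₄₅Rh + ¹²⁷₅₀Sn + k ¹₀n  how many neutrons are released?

Conserve mass number: 247 = 115 + 127 + k, so k = 247 − 242 = 5.
Check atomic number: 95 = 45 + 50 + 0 = 95. ✓

5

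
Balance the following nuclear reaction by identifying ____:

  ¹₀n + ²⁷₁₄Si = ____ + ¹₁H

Conserve mass number: 1 + 27 = A + 1, so A = 27.
Conserve atomic number: 0 + 14 = Z + 1, so Z = 13.
Z = 13 is aluminium, so the species is ²⁷₁₃Al.

Al-27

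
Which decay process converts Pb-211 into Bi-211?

ΔA = 211 − 211 = 0; ΔZ = 83 − 82 = +1.
A is unchanged and Z rises by 1 — a neutron has become a proton (β⁻ decay).

beta-minus decay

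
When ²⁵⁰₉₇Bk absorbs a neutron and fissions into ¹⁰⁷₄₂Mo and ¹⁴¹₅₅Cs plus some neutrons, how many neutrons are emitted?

Conserve mass number: 251 = 107 + 141 + k, so k = 251 − 248 = 3.
Check atomic number: 97 = 42 + 55 + 0 = 97. ✓

3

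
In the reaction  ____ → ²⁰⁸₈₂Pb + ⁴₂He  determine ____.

Po-212

Conserve mass number: A = 208 + 4, so A = 212.
Conserve atomic number: Z = 82 + 2, so Z = 84.
Z = 84 is polonium, so the species is ²¹²₈₄Po.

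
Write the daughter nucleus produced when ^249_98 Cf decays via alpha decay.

Cm-245

Alpha decay: mass number changes by -4, atomic number by -2.
A: 249 − 4 = 245; Z: 98 − 2 = 96.
Z = 96 is curium, so the daughter is ^245_96 Cm.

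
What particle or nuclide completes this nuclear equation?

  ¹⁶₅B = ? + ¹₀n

B-15

Conserve mass number: 16 = A + 1, so A = 15.
Conserve atomic number: 5 = Z + 0, so Z = 5.
Z = 5 is boron, so the species is ¹⁵₅B.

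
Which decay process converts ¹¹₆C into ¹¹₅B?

ΔA = 11 − 11 = 0; ΔZ = 5 − 6 = -1.
A is unchanged and Z drops by 1 — a proton has become a neutron (β⁺ emission or electron capture).

beta-plus decay or electron capture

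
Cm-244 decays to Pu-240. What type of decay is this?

alpha decay

ΔA = 240 − 244 = -4; ΔZ = 94 − 96 = -2.
A drops by 4 and Z drops by 2 — the signature of alpha emission.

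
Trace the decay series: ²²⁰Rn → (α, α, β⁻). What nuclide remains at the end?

Start: (A, Z) = (220, 86).
After α: (216, 84).
After α: (212, 82).
After β⁻: (212, 83).
Z = 83 is bismuth.

Bi-212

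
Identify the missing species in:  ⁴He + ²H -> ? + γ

Conserve mass number: 4 + 2 = A + 0, so A = 6.
Conserve atomic number: 2 + 1 = Z + 0, so Z = 3.
Z = 3 is lithium, so the species is ⁶Li.

Li-6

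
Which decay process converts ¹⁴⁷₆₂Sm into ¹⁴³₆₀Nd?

alpha decay

ΔA = 143 − 147 = -4; ΔZ = 60 − 62 = -2.
A drops by 4 and Z drops by 2 — the signature of alpha emission.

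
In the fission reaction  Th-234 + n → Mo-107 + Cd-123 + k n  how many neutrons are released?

5

Conserve mass number: 235 = 107 + 123 + k, so k = 235 − 230 = 5.
Check atomic number: 90 = 42 + 48 + 0 = 90. ✓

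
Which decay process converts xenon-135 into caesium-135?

ΔA = 135 − 135 = 0; ΔZ = 55 − 54 = +1.
A is unchanged and Z rises by 1 — a neutron has become a proton (β⁻ decay).

beta-minus decay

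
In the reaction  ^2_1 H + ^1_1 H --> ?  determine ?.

He-3

Conserve mass number: 2 + 1 = A, so A = 3.
Conserve atomic number: 1 + 1 = Z, so Z = 2.
Z = 2 is helium, so the species is ^3_2 He.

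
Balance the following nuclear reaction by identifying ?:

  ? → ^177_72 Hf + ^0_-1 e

Conserve mass number: A = 177 + 0, so A = 177.
Conserve atomic number: Z = 72 − 1, so Z = 71.
Z = 71 is lutetium, so the species is ^177_71 Lu.

Lu-177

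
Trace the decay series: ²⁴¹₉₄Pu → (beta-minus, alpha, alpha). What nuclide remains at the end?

Pa-233

Start: (A, Z) = (241, 94).
After β⁻: (241, 95).
After α: (237, 93).
After α: (233, 91).
Z = 91 is protactinium.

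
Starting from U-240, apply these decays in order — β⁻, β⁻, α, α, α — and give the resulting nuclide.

Start: (A, Z) = (240, 92).
After β⁻: (240, 93).
After β⁻: (240, 94).
After α: (236, 92).
After α: (232, 90).
After α: (228, 88).
Z = 88 is radium.

Ra-228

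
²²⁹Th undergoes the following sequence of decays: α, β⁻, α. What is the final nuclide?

Fr-221

Start: (A, Z) = (229, 90).
After α: (225, 88).
After β⁻: (225, 89).
After α: (221, 87).
Z = 87 is francium.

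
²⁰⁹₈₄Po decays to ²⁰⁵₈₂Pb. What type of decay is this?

alpha decay

ΔA = 205 − 209 = -4; ΔZ = 82 − 84 = -2.
A drops by 4 and Z drops by 2 — the signature of alpha emission.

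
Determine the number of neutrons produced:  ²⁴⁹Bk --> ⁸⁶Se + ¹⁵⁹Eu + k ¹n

4

Conserve mass number: 249 = 86 + 159 + k, so k = 249 − 245 = 4.
Check atomic number: 97 = 34 + 63 + 0 = 97. ✓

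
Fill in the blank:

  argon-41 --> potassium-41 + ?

Conserve mass number: 41 = 41 + A, so A = 0.
Conserve atomic number: 18 = 19 + Z, so Z = -1.
A = 0 and Z = -1 is e⁻ — a beta-minus particle.

beta-minus particle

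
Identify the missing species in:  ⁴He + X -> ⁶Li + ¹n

triton

Conserve mass number: 4 + A = 6 + 1, so A = 3.
Conserve atomic number: 2 + Z = 3 + 0, so Z = 1.
A = 3 and Z = 1 is ³H — a triton.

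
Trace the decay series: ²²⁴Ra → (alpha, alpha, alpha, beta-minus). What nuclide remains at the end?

Bi-212

Start: (A, Z) = (224, 88).
After α: (220, 86).
After α: (216, 84).
After α: (212, 82).
After β⁻: (212, 83).
Z = 83 is bismuth.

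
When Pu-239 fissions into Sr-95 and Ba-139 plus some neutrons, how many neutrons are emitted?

5

Conserve mass number: 239 = 95 + 139 + k, so k = 239 − 234 = 5.
Check atomic number: 94 = 38 + 56 + 0 = 94. ✓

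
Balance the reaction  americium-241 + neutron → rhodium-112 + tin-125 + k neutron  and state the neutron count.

Conserve mass number: 242 = 112 + 125 + k, so k = 242 − 237 = 5.
Check atomic number: 95 = 45 + 50 + 0 = 95. ✓

5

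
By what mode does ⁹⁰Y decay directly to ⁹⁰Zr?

beta-minus decay

ΔA = 90 − 90 = 0; ΔZ = 40 − 39 = +1.
A is unchanged and Z rises by 1 — a neutron has become a proton (β⁻ decay).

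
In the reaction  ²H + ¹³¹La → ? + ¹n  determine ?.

Conserve mass number: 2 + 131 = A + 1, so A = 132.
Conserve atomic number: 1 + 57 = Z + 0, so Z = 58.
Z = 58 is cerium, so the species is ¹³²Ce.

Ce-132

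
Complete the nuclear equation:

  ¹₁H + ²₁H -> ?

He-3

Conserve mass number: 1 + 2 = A, so A = 3.
Conserve atomic number: 1 + 1 = Z, so Z = 2.
Z = 2 is helium, so the species is ³₂He.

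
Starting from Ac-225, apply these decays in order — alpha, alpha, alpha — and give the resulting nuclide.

Start: (A, Z) = (225, 89).
After α: (221, 87).
After α: (217, 85).
After α: (213, 83).
Z = 83 is bismuth.

Bi-213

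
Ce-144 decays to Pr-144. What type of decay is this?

beta-minus decay

ΔA = 144 − 144 = 0; ΔZ = 59 − 58 = +1.
A is unchanged and Z rises by 1 — a neutron has become a proton (β⁻ decay).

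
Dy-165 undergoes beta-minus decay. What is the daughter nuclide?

Ho-165

Beta-minus decay: mass number changes by +0, atomic number by +1.
A: 165 = 165; Z: 66 + 1 = 67.
Z = 67 is holmium, so the daughter is Ho-165.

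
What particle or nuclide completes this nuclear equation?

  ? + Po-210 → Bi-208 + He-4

Conserve mass number: A + 210 = 208 + 4, so A = 2.
Conserve atomic number: Z + 84 = 83 + 2, so Z = 1.
A = 2 and Z = 1 is H-2 — a deuteron.

deuteron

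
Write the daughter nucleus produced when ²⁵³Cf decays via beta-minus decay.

Es-253

Beta-minus decay: mass number changes by +0, atomic number by +1.
A: 253 = 253; Z: 98 + 1 = 99.
Z = 99 is einsteinium, so the daughter is ²⁵³Es.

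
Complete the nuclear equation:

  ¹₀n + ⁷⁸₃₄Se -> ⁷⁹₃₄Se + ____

gamma ray

Conserve mass number: 1 + 78 = 79 + A, so A = 0.
Conserve atomic number: 0 + 34 = 34 + Z, so Z = 0.
A = 0 and Z = 0 is ⁰₀γ — a gamma ray.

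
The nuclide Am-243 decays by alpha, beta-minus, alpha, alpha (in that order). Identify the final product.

Th-231

Start: (A, Z) = (243, 95).
After α: (239, 93).
After β⁻: (239, 94).
After α: (235, 92).
After α: (231, 90).
Z = 90 is thorium.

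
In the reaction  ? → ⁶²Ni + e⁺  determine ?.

Conserve mass number: A = 62 + 0, so A = 62.
Conserve atomic number: Z = 28 + 1, so Z = 29.
Z = 29 is copper, so the species is ⁶²Cu.

Cu-62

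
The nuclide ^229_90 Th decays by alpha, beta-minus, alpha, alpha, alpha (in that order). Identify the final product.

Bi-213

Start: (A, Z) = (229, 90).
After α: (225, 88).
After β⁻: (225, 89).
After α: (221, 87).
After α: (217, 85).
After α: (213, 83).
Z = 83 is bismuth.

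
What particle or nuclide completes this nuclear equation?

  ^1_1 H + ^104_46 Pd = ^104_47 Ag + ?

Conserve mass number: 1 + 104 = 104 + A, so A = 1.
Conserve atomic number: 1 + 46 = 47 + Z, so Z = 0.
A = 1 and Z = 0 is ^1_0 n — a neutron.

neutron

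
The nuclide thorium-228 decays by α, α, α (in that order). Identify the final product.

Start: (A, Z) = (228, 90).
After α: (224, 88).
After α: (220, 86).
After α: (216, 84).
Z = 84 is polonium.

Po-216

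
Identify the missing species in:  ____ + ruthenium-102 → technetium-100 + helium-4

deuteron

Conserve mass number: A + 102 = 100 + 4, so A = 2.
Conserve atomic number: Z + 44 = 43 + 2, so Z = 1.
A = 2 and Z = 1 is hydrogen-2 — a deuteron.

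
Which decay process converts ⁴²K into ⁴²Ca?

beta-minus decay

ΔA = 42 − 42 = 0; ΔZ = 20 − 19 = +1.
A is unchanged and Z rises by 1 — a neutron has become a proton (β⁻ decay).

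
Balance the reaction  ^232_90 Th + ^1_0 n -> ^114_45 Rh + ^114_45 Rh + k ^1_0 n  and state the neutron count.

5

Conserve mass number: 233 = 114 + 114 + k, so k = 233 − 228 = 5.
Check atomic number: 90 = 45 + 45 + 0 = 90. ✓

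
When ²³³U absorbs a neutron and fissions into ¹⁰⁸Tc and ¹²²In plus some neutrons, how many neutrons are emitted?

Conserve mass number: 234 = 108 + 122 + k, so k = 234 − 230 = 4.
Check atomic number: 92 = 43 + 49 + 0 = 92. ✓

4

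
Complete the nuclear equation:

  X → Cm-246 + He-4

Cf-250

Conserve mass number: A = 246 + 4, so A = 250.
Conserve atomic number: Z = 96 + 2, so Z = 98.
Z = 98 is californium, so the species is Cf-250.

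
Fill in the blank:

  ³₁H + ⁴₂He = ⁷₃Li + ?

gamma ray

Conserve mass number: 3 + 4 = 7 + A, so A = 0.
Conserve atomic number: 1 + 2 = 3 + Z, so Z = 0.
A = 0 and Z = 0 is ⁰₀γ — a gamma ray.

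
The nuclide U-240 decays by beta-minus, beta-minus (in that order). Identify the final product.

Pu-240

Start: (A, Z) = (240, 92).
After β⁻: (240, 93).
After β⁻: (240, 94).
Z = 94 is plutonium.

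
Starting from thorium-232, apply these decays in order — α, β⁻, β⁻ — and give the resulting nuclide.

Start: (A, Z) = (232, 90).
After α: (228, 88).
After β⁻: (228, 89).
After β⁻: (228, 90).
Z = 90 is thorium.

Th-228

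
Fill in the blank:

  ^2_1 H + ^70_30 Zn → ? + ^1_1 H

Zn-71

Conserve mass number: 2 + 70 = A + 1, so A = 71.
Conserve atomic number: 1 + 30 = Z + 1, so Z = 30.
Z = 30 is zinc, so the species is ^71_30 Zn.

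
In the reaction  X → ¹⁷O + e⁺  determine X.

F-17

Conserve mass number: A = 17 + 0, so A = 17.
Conserve atomic number: Z = 8 + 1, so Z = 9.
Z = 9 is fluorine, so the species is ¹⁷F.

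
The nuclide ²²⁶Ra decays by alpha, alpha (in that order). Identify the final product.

Start: (A, Z) = (226, 88).
After α: (222, 86).
After α: (218, 84).
Z = 84 is polonium.

Po-218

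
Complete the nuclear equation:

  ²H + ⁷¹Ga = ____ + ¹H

Conserve mass number: 2 + 71 = A + 1, so A = 72.
Conserve atomic number: 1 + 31 = Z + 1, so Z = 31.
Z = 31 is gallium, so the species is ⁷²Ga.

Ga-72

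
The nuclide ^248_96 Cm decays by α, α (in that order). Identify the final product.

U-240

Start: (A, Z) = (248, 96).
After α: (244, 94).
After α: (240, 92).
Z = 92 is uranium.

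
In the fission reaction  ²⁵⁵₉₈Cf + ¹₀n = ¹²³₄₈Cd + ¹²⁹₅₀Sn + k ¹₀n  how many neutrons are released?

Conserve mass number: 256 = 123 + 129 + k, so k = 256 − 252 = 4.
Check atomic number: 98 = 48 + 50 + 0 = 98. ✓

4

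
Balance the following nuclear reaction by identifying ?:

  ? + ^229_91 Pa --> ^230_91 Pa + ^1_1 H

Conserve mass number: A + 229 = 230 + 1, so A = 2.
Conserve atomic number: Z + 91 = 91 + 1, so Z = 1.
A = 2 and Z = 1 is ^2_1 H — a deuteron.

deuteron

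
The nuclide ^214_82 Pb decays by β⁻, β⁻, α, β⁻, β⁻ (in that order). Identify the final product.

Start: (A, Z) = (214, 82).
After β⁻: (214, 83).
After β⁻: (214, 84).
After α: (210, 82).
After β⁻: (210, 83).
After β⁻: (210, 84).
Z = 84 is polonium.

Po-210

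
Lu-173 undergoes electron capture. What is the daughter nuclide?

Electron capture: mass number changes by +0, atomic number by -1.
A: 173 = 173; Z: 71 − 1 = 70.
Z = 70 is ytterbium, so the daughter is Yb-173.

Yb-173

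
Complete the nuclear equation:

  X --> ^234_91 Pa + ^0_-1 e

Th-234

Conserve mass number: A = 234 + 0, so A = 234.
Conserve atomic number: Z = 91 − 1, so Z = 90.
Z = 90 is thorium, so the species is ^234_90 Th.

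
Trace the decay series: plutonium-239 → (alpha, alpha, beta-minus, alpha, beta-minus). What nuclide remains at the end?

Start: (A, Z) = (239, 94).
After α: (235, 92).
After α: (231, 90).
After β⁻: (231, 91).
After α: (227, 89).
After β⁻: (227, 90).
Z = 90 is thorium.

Th-227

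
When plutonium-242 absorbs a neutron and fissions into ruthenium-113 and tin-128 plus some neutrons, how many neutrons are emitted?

Conserve mass number: 243 = 113 + 128 + k, so k = 243 − 241 = 2.
Check atomic number: 94 = 44 + 50 + 0 = 94. ✓

2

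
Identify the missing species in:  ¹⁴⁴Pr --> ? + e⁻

Nd-144

Conserve mass number: 144 = A + 0, so A = 144.
Conserve atomic number: 59 = Z − 1, so Z = 60.
Z = 60 is neodymium, so the species is ¹⁴⁴Nd.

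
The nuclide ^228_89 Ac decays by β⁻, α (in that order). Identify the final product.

Start: (A, Z) = (228, 89).
After β⁻: (228, 90).
After α: (224, 88).
Z = 88 is radium.

Ra-224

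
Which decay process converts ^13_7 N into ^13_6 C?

beta-plus decay or electron capture

ΔA = 13 − 13 = 0; ΔZ = 6 − 7 = -1.
A is unchanged and Z drops by 1 — a proton has become a neutron (β⁺ emission or electron capture).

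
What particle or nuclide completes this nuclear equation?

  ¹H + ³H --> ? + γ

He-4

Conserve mass number: 1 + 3 = A + 0, so A = 4.
Conserve atomic number: 1 + 1 = Z + 0, so Z = 2.
A = 4 and Z = 2 is ⁴He — an alpha particle.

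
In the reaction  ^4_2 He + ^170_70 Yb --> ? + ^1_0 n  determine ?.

Conserve mass number: 4 + 170 = A + 1, so A = 173.
Conserve atomic number: 2 + 70 = Z + 0, so Z = 72.
Z = 72 is hafnium, so the species is ^173_72 Hf.

Hf-173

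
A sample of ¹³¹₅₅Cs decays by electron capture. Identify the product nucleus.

Xe-131

Electron capture: mass number changes by +0, atomic number by -1.
A: 131 = 131; Z: 55 − 1 = 54.
Z = 54 is xenon, so the daughter is ¹³¹₅₄Xe.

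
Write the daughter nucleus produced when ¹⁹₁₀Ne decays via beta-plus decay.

F-19

Beta-plus decay: mass number changes by +0, atomic number by -1.
A: 19 = 19; Z: 10 − 1 = 9.
Z = 9 is fluorine, so the daughter is ¹⁹₉F.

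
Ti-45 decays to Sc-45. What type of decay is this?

beta-plus decay or electron capture

ΔA = 45 − 45 = 0; ΔZ = 21 − 22 = -1.
A is unchanged and Z drops by 1 — a proton has become a neutron (β⁺ emission or electron capture).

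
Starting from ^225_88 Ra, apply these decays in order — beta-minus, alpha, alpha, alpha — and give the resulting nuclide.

Bi-213

Start: (A, Z) = (225, 88).
After β⁻: (225, 89).
After α: (221, 87).
After α: (217, 85).
After α: (213, 83).
Z = 83 is bismuth.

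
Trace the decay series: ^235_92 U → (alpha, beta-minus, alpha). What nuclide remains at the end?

Start: (A, Z) = (235, 92).
After α: (231, 90).
After β⁻: (231, 91).
After α: (227, 89).
Z = 89 is actinium.

Ac-227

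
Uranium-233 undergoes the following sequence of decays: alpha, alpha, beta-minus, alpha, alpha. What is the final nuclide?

Start: (A, Z) = (233, 92).
After α: (229, 90).
After α: (225, 88).
After β⁻: (225, 89).
After α: (221, 87).
After α: (217, 85).
Z = 85 is astatine.

At-217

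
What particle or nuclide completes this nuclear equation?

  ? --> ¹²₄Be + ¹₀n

Be-13

Conserve mass number: A = 12 + 1, so A = 13.
Conserve atomic number: Z = 4 + 0, so Z = 4.
Z = 4 is beryllium, so the species is ¹³₄Be.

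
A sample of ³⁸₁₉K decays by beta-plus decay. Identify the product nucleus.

Beta-plus decay: mass number changes by +0, atomic number by -1.
A: 38 = 38; Z: 19 − 1 = 18.
Z = 18 is argon, so the daughter is ³⁸₁₈Ar.

Ar-38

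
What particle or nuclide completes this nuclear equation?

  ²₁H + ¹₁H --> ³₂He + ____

gamma ray

Conserve mass number: 2 + 1 = 3 + A, so A = 0.
Conserve atomic number: 1 + 1 = 2 + Z, so Z = 0.
A = 0 and Z = 0 is ⁰₀γ — a gamma ray.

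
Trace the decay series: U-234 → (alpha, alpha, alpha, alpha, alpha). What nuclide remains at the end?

Pb-214

Start: (A, Z) = (234, 92).
After α: (230, 90).
After α: (226, 88).
After α: (222, 86).
After α: (218, 84).
After α: (214, 82).
Z = 82 is lead.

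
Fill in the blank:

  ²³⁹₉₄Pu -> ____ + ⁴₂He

Conserve mass number: 239 = A + 4, so A = 235.
Conserve atomic number: 94 = Z + 2, so Z = 92.
Z = 92 is uranium, so the species is ²³⁵₉₂U.

U-235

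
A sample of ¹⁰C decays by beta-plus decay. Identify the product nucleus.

B-10

Beta-plus decay: mass number changes by +0, atomic number by -1.
A: 10 = 10; Z: 6 − 1 = 5.
Z = 5 is boron, so the daughter is ¹⁰B.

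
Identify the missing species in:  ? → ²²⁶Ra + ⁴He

Th-230

Conserve mass number: A = 226 + 4, so A = 230.
Conserve atomic number: Z = 88 + 2, so Z = 90.
Z = 90 is thorium, so the species is ²³⁰Th.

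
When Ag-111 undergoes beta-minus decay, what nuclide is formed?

Cd-111

Beta-minus decay: mass number changes by +0, atomic number by +1.
A: 111 = 111; Z: 47 + 1 = 48.
Z = 48 is cadmium, so the daughter is Cd-111.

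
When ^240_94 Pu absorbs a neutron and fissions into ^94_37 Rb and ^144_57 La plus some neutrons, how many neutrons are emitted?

3

Conserve mass number: 241 = 94 + 144 + k, so k = 241 − 238 = 3.
Check atomic number: 94 = 37 + 57 + 0 = 94. ✓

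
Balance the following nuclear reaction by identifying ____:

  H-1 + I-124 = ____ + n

Xe-124

Conserve mass number: 1 + 124 = A + 1, so A = 124.
Conserve atomic number: 1 + 53 = Z + 0, so Z = 54.
Z = 54 is xenon, so the species is Xe-124.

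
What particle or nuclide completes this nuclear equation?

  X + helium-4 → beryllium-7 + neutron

alpha particle

Conserve mass number: A + 4 = 7 + 1, so A = 4.
Conserve atomic number: Z + 2 = 4 + 0, so Z = 2.
A = 4 and Z = 2 is helium-4 — an alpha particle.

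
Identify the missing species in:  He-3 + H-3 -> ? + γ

Conserve mass number: 3 + 3 = A + 0, so A = 6.
Conserve atomic number: 2 + 1 = Z + 0, so Z = 3.
Z = 3 is lithium, so the species is Li-6.

Li-6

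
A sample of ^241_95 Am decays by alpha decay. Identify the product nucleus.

Alpha decay: mass number changes by -4, atomic number by -2.
A: 241 − 4 = 237; Z: 95 − 2 = 93.
Z = 93 is neptunium, so the daughter is ^237_93 Np.

Np-237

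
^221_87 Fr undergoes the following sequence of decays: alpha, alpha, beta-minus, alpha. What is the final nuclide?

Pb-209

Start: (A, Z) = (221, 87).
After α: (217, 85).
After α: (213, 83).
After β⁻: (213, 84).
After α: (209, 82).
Z = 82 is lead.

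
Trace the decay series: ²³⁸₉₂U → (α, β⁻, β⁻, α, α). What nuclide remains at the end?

Start: (A, Z) = (238, 92).
After α: (234, 90).
After β⁻: (234, 91).
After β⁻: (234, 92).
After α: (230, 90).
After α: (226, 88).
Z = 88 is radium.

Ra-226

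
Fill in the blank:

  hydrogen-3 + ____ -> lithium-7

Conserve mass number: 3 + A = 7, so A = 4.
Conserve atomic number: 1 + Z = 3, so Z = 2.
A = 4 and Z = 2 is helium-4 — an alpha particle.

alpha particle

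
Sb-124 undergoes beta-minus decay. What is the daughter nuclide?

Te-124

Beta-minus decay: mass number changes by +0, atomic number by +1.
A: 124 = 124; Z: 51 + 1 = 52.
Z = 52 is tellurium, so the daughter is Te-124.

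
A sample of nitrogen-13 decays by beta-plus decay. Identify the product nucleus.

C-13

Beta-plus decay: mass number changes by +0, atomic number by -1.
A: 13 = 13; Z: 7 − 1 = 6.
Z = 6 is carbon, so the daughter is carbon-13.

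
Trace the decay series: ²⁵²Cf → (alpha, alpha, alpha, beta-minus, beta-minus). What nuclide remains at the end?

Start: (A, Z) = (252, 98).
After α: (248, 96).
After α: (244, 94).
After α: (240, 92).
After β⁻: (240, 93).
After β⁻: (240, 94).
Z = 94 is plutonium.

Pu-240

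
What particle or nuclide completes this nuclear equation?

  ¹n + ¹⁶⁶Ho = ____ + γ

Ho-167

Conserve mass number: 1 + 166 = A + 0, so A = 167.
Conserve atomic number: 0 + 67 = Z + 0, so Z = 67.
Z = 67 is holmium, so the species is ¹⁶⁷Ho.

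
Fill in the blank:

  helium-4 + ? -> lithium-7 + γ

triton

Conserve mass number: 4 + A = 7 + 0, so A = 3.
Conserve atomic number: 2 + Z = 3 + 0, so Z = 1.
A = 3 and Z = 1 is hydrogen-3 — a triton.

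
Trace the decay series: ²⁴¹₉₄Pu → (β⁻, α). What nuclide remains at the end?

Start: (A, Z) = (241, 94).
After β⁻: (241, 95).
After α: (237, 93).
Z = 93 is neptunium.

Np-237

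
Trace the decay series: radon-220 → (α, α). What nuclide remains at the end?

Start: (A, Z) = (220, 86).
After α: (216, 84).
After α: (212, 82).
Z = 82 is lead.

Pb-212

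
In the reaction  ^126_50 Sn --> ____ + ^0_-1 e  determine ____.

Conserve mass number: 126 = A + 0, so A = 126.
Conserve atomic number: 50 = Z − 1, so Z = 51.
Z = 51 is antimony, so the species is ^126_51 Sb.

Sb-126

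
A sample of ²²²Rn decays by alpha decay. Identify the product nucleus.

Po-218

Alpha decay: mass number changes by -4, atomic number by -2.
A: 222 − 4 = 218; Z: 86 − 2 = 84.
Z = 84 is polonium, so the daughter is ²¹⁸Po.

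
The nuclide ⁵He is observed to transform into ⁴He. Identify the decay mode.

neutron emission

ΔA = 4 − 5 = -1; ΔZ = 2 − 2 = +0.
A drops by 1 with Z unchanged — a neutron was emitted.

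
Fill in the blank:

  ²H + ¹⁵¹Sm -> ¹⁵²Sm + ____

proton

Conserve mass number: 2 + 151 = 152 + A, so A = 1.
Conserve atomic number: 1 + 62 = 62 + Z, so Z = 1.
A = 1 and Z = 1 is ¹H — a proton.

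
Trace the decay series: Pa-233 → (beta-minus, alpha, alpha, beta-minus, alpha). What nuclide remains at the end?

Start: (A, Z) = (233, 91).
After β⁻: (233, 92).
After α: (229, 90).
After α: (225, 88).
After β⁻: (225, 89).
After α: (221, 87).
Z = 87 is francium.

Fr-221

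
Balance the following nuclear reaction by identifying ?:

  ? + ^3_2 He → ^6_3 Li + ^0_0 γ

triton

Conserve mass number: A + 3 = 6 + 0, so A = 3.
Conserve atomic number: Z + 2 = 3 + 0, so Z = 1.
A = 3 and Z = 1 is ^3_1 H — a triton.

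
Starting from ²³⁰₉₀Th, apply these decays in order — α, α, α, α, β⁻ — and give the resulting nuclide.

Bi-214

Start: (A, Z) = (230, 90).
After α: (226, 88).
After α: (222, 86).
After α: (218, 84).
After α: (214, 82).
After β⁻: (214, 83).
Z = 83 is bismuth.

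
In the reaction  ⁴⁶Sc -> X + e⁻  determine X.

Conserve mass number: 46 = A + 0, so A = 46.
Conserve atomic number: 21 = Z − 1, so Z = 22.
Z = 22 is titanium, so the species is ⁴⁶Ti.

Ti-46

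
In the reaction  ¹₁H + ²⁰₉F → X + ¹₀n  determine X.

Conserve mass number: 1 + 20 = A + 1, so A = 20.
Conserve atomic number: 1 + 9 = Z + 0, so Z = 10.
Z = 10 is neon, so the species is ²⁰₁₀Ne.

Ne-20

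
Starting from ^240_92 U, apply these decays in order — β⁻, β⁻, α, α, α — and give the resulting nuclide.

Start: (A, Z) = (240, 92).
After β⁻: (240, 93).
After β⁻: (240, 94).
After α: (236, 92).
After α: (232, 90).
After α: (228, 88).
Z = 88 is radium.

Ra-228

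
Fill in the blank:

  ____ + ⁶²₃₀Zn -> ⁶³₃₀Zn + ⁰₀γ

Conserve mass number: A + 62 = 63 + 0, so A = 1.
Conserve atomic number: Z + 30 = 30 + 0, so Z = 0.
A = 1 and Z = 0 is ¹₀n — a neutron.

neutron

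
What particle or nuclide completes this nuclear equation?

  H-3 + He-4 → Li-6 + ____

Conserve mass number: 3 + 4 = 6 + A, so A = 1.
Conserve atomic number: 1 + 2 = 3 + Z, so Z = 0.
A = 1 and Z = 0 is n — a neutron.

neutron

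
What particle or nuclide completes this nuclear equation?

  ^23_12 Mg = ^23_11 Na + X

Conserve mass number: 23 = 23 + A, so A = 0.
Conserve atomic number: 12 = 11 + Z, so Z = 1.
A = 0 and Z = 1 is ^0_1 e — a positron.

positron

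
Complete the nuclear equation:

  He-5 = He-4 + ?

neutron

Conserve mass number: 5 = 4 + A, so A = 1.
Conserve atomic number: 2 = 2 + Z, so Z = 0.
A = 1 and Z = 0 is n — a neutron.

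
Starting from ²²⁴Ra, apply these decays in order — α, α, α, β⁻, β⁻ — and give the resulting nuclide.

Start: (A, Z) = (224, 88).
After α: (220, 86).
After α: (216, 84).
After α: (212, 82).
After β⁻: (212, 83).
After β⁻: (212, 84).
Z = 84 is polonium.

Po-212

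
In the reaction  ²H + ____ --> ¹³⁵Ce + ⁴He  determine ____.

Conserve mass number: 2 + A = 135 + 4, so A = 137.
Conserve atomic number: 1 + Z = 58 + 2, so Z = 59.
Z = 59 is praseodymium, so the species is ¹³⁷Pr.

Pr-137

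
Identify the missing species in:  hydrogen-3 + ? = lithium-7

alpha particle

Conserve mass number: 3 + A = 7, so A = 4.
Conserve atomic number: 1 + Z = 3, so Z = 2.
A = 4 and Z = 2 is helium-4 — an alpha particle.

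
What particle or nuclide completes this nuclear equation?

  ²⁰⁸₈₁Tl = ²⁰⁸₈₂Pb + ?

beta-minus particle

Conserve mass number: 208 = 208 + A, so A = 0.
Conserve atomic number: 81 = 82 + Z, so Z = -1.
A = 0 and Z = -1 is ⁰₋₁e — a beta-minus particle.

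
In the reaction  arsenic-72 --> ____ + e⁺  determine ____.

Conserve mass number: 72 = A + 0, so A = 72.
Conserve atomic number: 33 = Z + 1, so Z = 32.
Z = 32 is germanium, so the species is germanium-72.

Ge-72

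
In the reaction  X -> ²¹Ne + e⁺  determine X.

Na-21

Conserve mass number: A = 21 + 0, so A = 21.
Conserve atomic number: Z = 10 + 1, so Z = 11.
Z = 11 is sodium, so the species is ²¹Na.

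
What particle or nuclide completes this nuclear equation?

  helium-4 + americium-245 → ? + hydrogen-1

Cm-248

Conserve mass number: 4 + 245 = A + 1, so A = 248.
Conserve atomic number: 2 + 95 = Z + 1, so Z = 96.
Z = 96 is curium, so the species is curium-248.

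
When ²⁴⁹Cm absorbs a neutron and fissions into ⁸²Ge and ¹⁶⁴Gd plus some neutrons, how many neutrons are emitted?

4

Conserve mass number: 250 = 82 + 164 + k, so k = 250 − 246 = 4.
Check atomic number: 96 = 32 + 64 + 0 = 96. ✓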